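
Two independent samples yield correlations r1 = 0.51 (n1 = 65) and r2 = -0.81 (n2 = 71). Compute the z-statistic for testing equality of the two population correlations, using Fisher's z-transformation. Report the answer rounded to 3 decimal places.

9.623

Fisher z-transforms: z1 = atanh(0.51) = 0.562730, z2 = atanh(-0.81) = -1.127029; difference d = 1.689759
Var(d) = 1/62 + 1/68 = 0.0161290 + 0.0147059 = 0.0308349
z = d/√Var(d) = 1.689759 / √0.0308349 = 1.689759 / 0.175599 = 9.623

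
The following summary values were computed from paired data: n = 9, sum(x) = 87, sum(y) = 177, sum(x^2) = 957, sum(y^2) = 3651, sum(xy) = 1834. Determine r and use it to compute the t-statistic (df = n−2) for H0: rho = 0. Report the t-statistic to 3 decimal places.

Numerator: nΣxy − (Σx)(Σy) = 9·1834 − (87)(177) = 1107
Denominator: √[(nΣx²−(Σx)²)(nΣy²−(Σy)²)]
  nΣx²−(Σx)² = 9·957 − 7569 = 1044;  nΣy²−(Σy)² = 9·3651 − 31329 = 1530
  √(1044·1530) = √1597320 = 1263.8513
r = 1107 / 1263.8513 = 0.8759
t = r·√(n−2)/√(1−r²) = 0.8759·√7 / √(1−0.767201) = 2.317414 / 0.482492 = 4.803

4.803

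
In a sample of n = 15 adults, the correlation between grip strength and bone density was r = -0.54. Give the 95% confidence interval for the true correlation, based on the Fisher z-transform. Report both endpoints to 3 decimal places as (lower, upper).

z_r = atanh(-0.54) = -0.604156;  SE = 1/√(n−3) = 1/√12 = 0.288675
z-limits: -0.604156 ± 1.960·0.288675 = -0.604156 ± 0.565803 = [-1.169959, -0.038353]
ρ-limits: (tanh -1.169959, tanh -0.038353) = (-0.824, -0.038)

(-0.824, -0.038)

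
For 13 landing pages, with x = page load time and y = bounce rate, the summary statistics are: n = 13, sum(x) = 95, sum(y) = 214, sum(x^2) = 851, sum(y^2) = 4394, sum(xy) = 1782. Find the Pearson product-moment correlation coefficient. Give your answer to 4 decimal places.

Numerator: nΣxy − (Σx)(Σy) = 13·1782 − (95)(214) = 2836
Denominator: √[(nΣx²−(Σx)²)(nΣy²−(Σy)²)]
  nΣx²−(Σx)² = 13·851 − 9025 = 2038;  nΣy²−(Σy)² = 13·4394 − 45796 = 11326
  √(2038·11326) = √23082388 = 4804.4134
r = 2836 / 4804.4134 = 0.5903

0.5903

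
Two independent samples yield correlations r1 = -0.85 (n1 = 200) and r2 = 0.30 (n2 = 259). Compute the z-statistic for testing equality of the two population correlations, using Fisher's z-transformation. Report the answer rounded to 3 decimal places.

z1 = atanh(-0.85) = -1.256153,  z2 = atanh(0.30) = 0.309520
SE = √(1/(n1−3) + 1/(n2−3)) = √(1/197 + 1/256) = √(0.0050761 + 0.0039062) = √0.0089823 = 0.094775
z = (z1 − z2)/SE = (-1.256153 − 0.309520) / 0.094775 = -1.565673 / 0.094775 = -16.520

-16.520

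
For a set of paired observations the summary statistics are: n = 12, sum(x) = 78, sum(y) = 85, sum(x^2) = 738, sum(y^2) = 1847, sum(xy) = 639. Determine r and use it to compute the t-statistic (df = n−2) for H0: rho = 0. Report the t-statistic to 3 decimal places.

Numerator: nΣxy − (Σx)(Σy) = 12·639 − (78)(85) = 1038
Denominator: √[(nΣx²−(Σx)²)(nΣy²−(Σy)²)]
  nΣx²−(Σx)² = 12·738 − 6084 = 2772;  nΣy²−(Σy)² = 12·1847 − 7225 = 14939
  √(2772·14939) = √41410908 = 6435.1308
r = 1038 / 6435.1308 = 0.1613
t = r·√(n−2)/√(1−r²) = 0.1613·√10 / √(1−0.026018) = 0.510075 / 0.986905 = 0.517

0.517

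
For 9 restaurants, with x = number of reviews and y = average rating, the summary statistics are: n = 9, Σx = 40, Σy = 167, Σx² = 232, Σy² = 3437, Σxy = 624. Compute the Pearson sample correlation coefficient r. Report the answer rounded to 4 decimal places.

S_xy = nΣxy − ΣxΣy = 9·624 − 40·167 = 5616 − 6680 = -1064
S_xx = nΣx² − (Σx)² = 9·232 − 40² = 2088 − 1600 = 488
S_yy = nΣy² − (Σy)² = 9·3437 − 167² = 30933 − 27889 = 3044
r = S_xy / √(S_xx·S_yy) = -1064 / √(488·3044) = -1064 / √1485472 = -1064 / 1218.7994 = -0.8730

-0.8730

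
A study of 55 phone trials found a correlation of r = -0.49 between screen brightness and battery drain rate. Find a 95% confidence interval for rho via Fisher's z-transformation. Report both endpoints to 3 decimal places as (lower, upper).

z_r = atanh(-0.49) = -0.536060;  SE = 1/√(n−3) = 1/√52 = 0.138675
z-limits: -0.536060 ± 1.960·0.138675 = -0.536060 ± 0.271803 = [-0.807863, -0.264257]
ρ-limits: (tanh -0.807863, tanh -0.264257) = (-0.668, -0.258)

(-0.668, -0.258)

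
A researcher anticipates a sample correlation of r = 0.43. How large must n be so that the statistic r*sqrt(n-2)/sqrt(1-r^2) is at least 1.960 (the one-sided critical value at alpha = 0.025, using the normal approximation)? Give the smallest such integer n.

Need r·√(n−2)/√(1−r²) ≥ 1.960
√(n−2) ≥ 1.960·√(1−0.1849) / 0.43 = 1.960·0.902829 / 0.43 = 4.1152
n−2 ≥ 16.9349  ⇒  n ≥ 18.9349
Smallest integer n = 19

19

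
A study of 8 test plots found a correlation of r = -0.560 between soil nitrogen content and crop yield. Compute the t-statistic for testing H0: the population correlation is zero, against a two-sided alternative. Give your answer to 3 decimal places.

t = r·√(n−2) / √(1−r²) with r = -0.560, n = 8
  = -0.560·√6 / √(1 − 0.313600)
  = -0.560·2.449490 / 0.828493
  = -1.371714 / 0.828493 = -1.656

-1.656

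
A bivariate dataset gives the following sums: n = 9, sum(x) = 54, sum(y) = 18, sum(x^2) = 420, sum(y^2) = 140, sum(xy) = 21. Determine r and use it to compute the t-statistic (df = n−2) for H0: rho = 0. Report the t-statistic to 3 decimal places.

-4.684

Numerator: nΣxy − (Σx)(Σy) = 9·21 − (54)(18) = -783
Denominator: √[(nΣx²−(Σx)²)(nΣy²−(Σy)²)]
  nΣx²−(Σx)² = 9·420 − 2916 = 864;  nΣy²−(Σy)² = 9·140 − 324 = 936
  √(864·936) = √808704 = 899.2797
r = -783 / 899.2797 = -0.8707
t = r·√(n−2)/√(1−r²) = -0.8707·√7 / √(1−0.758118) = -2.303656 / 0.491815 = -4.684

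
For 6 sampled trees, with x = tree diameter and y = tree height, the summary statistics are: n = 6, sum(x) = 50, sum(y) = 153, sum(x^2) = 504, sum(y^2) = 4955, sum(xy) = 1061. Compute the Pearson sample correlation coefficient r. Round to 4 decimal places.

S_xy = nΣxy − ΣxΣy = 6·1061 − 50·153 = 6366 − 7650 = -1284
S_xx = nΣx² − (Σx)² = 6·504 − 50² = 3024 − 2500 = 524
S_yy = nΣy² − (Σy)² = 6·4955 − 153² = 29730 − 23409 = 6321
r = S_xy / √(S_xx·S_yy) = -1284 / √(524·6321) = -1284 / √3312204 = -1284 / 1819.9462 = -0.7055

-0.7055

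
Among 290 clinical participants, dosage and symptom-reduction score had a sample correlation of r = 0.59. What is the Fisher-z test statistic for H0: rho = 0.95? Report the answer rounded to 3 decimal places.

z_r = atanh(0.59) = 0.677666,  z_0 = atanh(0.95) = 1.831781
SE = 1/√(n−3) = 1/√287 = 0.059028
z = (z_r − z_0)/SE = (0.677666 − 1.831781) / 0.059028 = -1.154115 / 0.059028 = -19.552

-19.552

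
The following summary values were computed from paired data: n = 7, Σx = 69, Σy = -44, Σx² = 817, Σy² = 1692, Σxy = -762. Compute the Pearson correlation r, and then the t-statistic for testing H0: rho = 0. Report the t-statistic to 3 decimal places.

-2.504

Numerator: nΣxy − (Σx)(Σy) = 7·(-762) − (69)(-44) = -2298
Denominator: √[(nΣx²−(Σx)²)(nΣy²−(Σy)²)]
  nΣx²−(Σx)² = 7·817 − 4761 = 958;  nΣy²−(Σy)² = 7·1692 − 1936 = 9908
  √(958·9908) = √9491864 = 3080.8869
r = -2298 / 3080.8869 = -0.7459
t = r·√(n−2)/√(1−r²) = -0.7459·√5 / √(1−0.556367) = -1.667883 / 0.666058 = -2.504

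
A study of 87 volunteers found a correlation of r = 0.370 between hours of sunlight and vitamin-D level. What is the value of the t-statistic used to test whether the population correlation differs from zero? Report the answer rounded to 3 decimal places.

t = r·√(n−2) / √(1−r²) with r = 0.370, n = 87
  = 0.370·√85 / √(1 − 0.136900)
  = 0.370·9.219544 / 0.929032
  = 3.411231 / 0.929032 = 3.672

3.672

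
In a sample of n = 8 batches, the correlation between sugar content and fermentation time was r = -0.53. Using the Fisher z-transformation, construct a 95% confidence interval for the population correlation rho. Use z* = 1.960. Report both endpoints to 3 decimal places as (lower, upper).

z_r = atanh(-0.53) = -0.590145;  SE = 1/√(n−3) = 1/√5 = 0.447214
z-limits: -0.590145 ± 1.960·0.447214 = -0.590145 ± 0.876539 = [-1.466684, 0.286394]
ρ-limits: (tanh -1.466684, tanh 0.286394) = (-0.899, 0.279)

(-0.899, 0.279)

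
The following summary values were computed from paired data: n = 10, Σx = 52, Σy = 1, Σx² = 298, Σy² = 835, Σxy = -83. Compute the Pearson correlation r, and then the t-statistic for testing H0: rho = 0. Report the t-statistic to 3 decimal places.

Numerator: nΣxy − (Σx)(Σy) = 10·(-83) − (52)(1) = -882
Denominator: √[(nΣx²−(Σx)²)(nΣy²−(Σy)²)]
  nΣx²−(Σx)² = 10·298 − 2704 = 276;  nΣy²−(Σy)² = 10·835 − 1 = 8349
  √(276·8349) = √2304324 = 1518.0000
r = -882 / 1518.0000 = -0.5810
t = r·√(n−2)/√(1−r²) = -0.5810·√8 / √(1−0.337561) = -1.643316 / 0.813904 = -2.019

-2.019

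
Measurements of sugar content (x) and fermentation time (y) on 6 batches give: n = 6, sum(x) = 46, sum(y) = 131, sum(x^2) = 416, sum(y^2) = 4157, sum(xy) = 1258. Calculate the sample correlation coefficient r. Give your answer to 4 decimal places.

Numerator: nΣxy − (Σx)(Σy) = 6·1258 − (46)(131) = 1522
Denominator: √[(nΣx²−(Σx)²)(nΣy²−(Σy)²)]
  nΣx²−(Σx)² = 6·416 − 2116 = 380;  nΣy²−(Σy)² = 6·4157 − 17161 = 7781
  √(380·7781) = √2956780 = 1719.5290
r = 1522 / 1719.5290 = 0.8851

0.8851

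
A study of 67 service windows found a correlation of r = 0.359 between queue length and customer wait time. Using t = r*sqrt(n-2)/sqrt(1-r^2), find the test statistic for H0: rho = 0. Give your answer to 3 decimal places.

t = r·√(n−2) / √(1−r²) with r = 0.359, n = 67
  = 0.359·√65 / √(1 − 0.128881)
  = 0.359·8.062258 / 0.933338
  = 2.894351 / 0.933338 = 3.101

3.101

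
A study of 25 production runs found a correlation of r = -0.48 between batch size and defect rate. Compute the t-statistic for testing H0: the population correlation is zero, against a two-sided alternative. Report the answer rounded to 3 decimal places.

-2.624

1 − r² = 1 − 0.2304 = 0.7696;  √(1−r²) = 0.877268
√(n−2) = √23 = 4.795832
t = r·√(n−2)/√(1−r²) = -0.48 · 4.795832 / 0.877268 = -2.624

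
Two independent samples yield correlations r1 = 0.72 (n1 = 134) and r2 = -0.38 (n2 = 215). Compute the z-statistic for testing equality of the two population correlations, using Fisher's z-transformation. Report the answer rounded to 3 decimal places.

z1 = atanh(0.72) = 0.907645,  z2 = atanh(-0.38) = -0.400060
SE = √(1/(n1−3) + 1/(n2−3)) = √(1/131 + 1/212) = √(0.0076336 + 0.0047170) = √0.0123506 = 0.111133
z = (z1 − z2)/SE = (0.907645 − (-0.400060)) / 0.111133 = 1.307705 / 0.111133 = 11.767

11.767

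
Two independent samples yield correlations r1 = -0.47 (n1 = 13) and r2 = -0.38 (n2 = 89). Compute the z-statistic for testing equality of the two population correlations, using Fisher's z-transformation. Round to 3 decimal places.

z1 = atanh(-0.47) = -0.510070,  z2 = atanh(-0.38) = -0.400060
SE = √(1/(n1−3) + 1/(n2−3)) = √(1/10 + 1/86) = √(0.1000000 + 0.0116279) = √0.1116279 = 0.334108
z = (z1 − z2)/SE = (-0.510070 − (-0.400060)) / 0.334108 = -0.110010 / 0.334108 = -0.329

-0.329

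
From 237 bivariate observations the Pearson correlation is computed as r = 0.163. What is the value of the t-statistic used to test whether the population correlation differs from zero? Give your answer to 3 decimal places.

2.533

1 − r² = 1 − 0.026569 = 0.973431;  √(1−r²) = 0.986626
√(n−2) = √235 = 15.329710
t = r·√(n−2)/√(1−r²) = 0.163 · 15.329710 / 0.986626 = 2.533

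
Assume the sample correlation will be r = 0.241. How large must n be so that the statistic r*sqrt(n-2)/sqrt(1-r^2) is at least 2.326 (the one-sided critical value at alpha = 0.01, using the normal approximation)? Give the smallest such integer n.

Need r·√(n−2)/√(1−r²) ≥ 2.326
√(n−2) ≥ 2.326·√(1−0.058081) / 0.241 = 2.326·0.970525 / 0.241 = 9.3670
n−2 ≥ 87.7407  ⇒  n ≥ 89.7407
Smallest integer n = 90

90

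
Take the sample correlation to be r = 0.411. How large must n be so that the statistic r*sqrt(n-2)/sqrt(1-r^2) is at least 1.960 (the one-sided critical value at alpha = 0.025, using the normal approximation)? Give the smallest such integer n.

r√(n−2)/√(1−r²) ≥ 1.960  ⇔  n−2 ≥ (1.960)²·(1−r²)/r²
(1−r²)/r² = (1−0.168921)/0.168921 = 4.9199
n ≥ 2 + 3.8416·4.9199 = 2 + 18.9003 = 20.9003
⌈20.9003⌉ = 21

21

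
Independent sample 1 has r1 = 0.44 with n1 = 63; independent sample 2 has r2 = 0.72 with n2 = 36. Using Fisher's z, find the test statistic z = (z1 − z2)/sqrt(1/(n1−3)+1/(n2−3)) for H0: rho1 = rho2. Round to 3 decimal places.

z1 = atanh(0.44) = 0.472231,  z2 = atanh(0.72) = 0.907645
SE = √(1/(n1−3) + 1/(n2−3)) = √(1/60 + 1/33) = √(0.0166667 + 0.0303030) = √0.0469697 = 0.216725
z = (z1 − z2)/SE = (0.472231 − 0.907645) / 0.216725 = -0.435414 / 0.216725 = -2.009

-2.009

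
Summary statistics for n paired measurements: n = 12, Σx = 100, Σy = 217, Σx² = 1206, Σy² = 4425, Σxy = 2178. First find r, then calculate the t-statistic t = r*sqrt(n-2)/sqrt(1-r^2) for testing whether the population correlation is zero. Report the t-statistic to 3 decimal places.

5.227

S_xy = nΣxy − ΣxΣy = 12·2178 − 100·217 = 26136 − 21700 = 4436
S_xx = nΣx² − (Σx)² = 12·1206 − 100² = 14472 − 10000 = 4472
S_yy = nΣy² − (Σy)² = 12·4425 − 217² = 53100 − 47089 = 6011
r = S_xy / √(S_xx·S_yy) = 4436 / √(4472·6011) = 4436 / √26881192 = 4436 / 5184.7075 = 0.8556
t = r·√(n−2)/√(1−r²) = 0.8556·√10 / √(1−0.732051) = 2.705645 / 0.517638 = 5.227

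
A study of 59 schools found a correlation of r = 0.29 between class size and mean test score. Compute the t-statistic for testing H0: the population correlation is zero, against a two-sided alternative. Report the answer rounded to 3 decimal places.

t = r·√(n−2) / √(1−r²) with r = 0.29, n = 59
  = 0.29·√57 / √(1 − 0.0841)
  = 0.29·7.549834 / 0.957027
  = 2.189452 / 0.957027 = 2.288

2.288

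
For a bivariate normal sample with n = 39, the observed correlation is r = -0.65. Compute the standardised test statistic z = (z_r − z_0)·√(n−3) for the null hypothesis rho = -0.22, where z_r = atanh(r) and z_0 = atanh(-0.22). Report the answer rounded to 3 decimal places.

z_r = atanh(-0.65) = -0.775299,  z_0 = atanh(-0.22) = -0.223656
SE = 1/√(n−3) = 1/√36 = 0.166667
z = (z_r − z_0)/SE = (-0.775299 − (-0.223656)) / 0.166667 = -0.551643 / 0.166667 = -3.310

-3.310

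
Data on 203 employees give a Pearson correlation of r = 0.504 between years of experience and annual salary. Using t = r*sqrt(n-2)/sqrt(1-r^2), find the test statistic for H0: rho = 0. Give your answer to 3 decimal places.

8.273

t = r·√(n−2) / √(1−r²) with r = 0.504, n = 203
  = 0.504·√201 / √(1 − 0.254016)
  = 0.504·14.177447 / 0.863704
  = 7.145433 / 0.863704 = 8.273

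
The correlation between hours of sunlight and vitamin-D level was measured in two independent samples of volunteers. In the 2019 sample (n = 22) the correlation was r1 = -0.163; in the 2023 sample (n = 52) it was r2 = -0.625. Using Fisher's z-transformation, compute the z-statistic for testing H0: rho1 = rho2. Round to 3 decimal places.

z1 = atanh(-0.163) = -0.164467,  z2 = atanh(-0.625) = -0.733169
SE = √(1/(n1−3) + 1/(n2−3)) = √(1/19 + 1/49) = √(0.0526316 + 0.0204082) = √0.0730398 = 0.270259
z = (z1 − z2)/SE = (-0.164467 − (-0.733169)) / 0.270259 = 0.568702 / 0.270259 = 2.104

2.104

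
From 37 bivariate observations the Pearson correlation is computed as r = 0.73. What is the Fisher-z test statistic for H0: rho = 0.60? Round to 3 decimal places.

1.374

Fisher z: atanh(0.73) = 0.928727, atanh(0.60) = 0.693147
z = (z_r − z_0)·√(n−3) = (0.928727 − 0.693147)·√34 = 0.235580 · 5.830952 = 1.374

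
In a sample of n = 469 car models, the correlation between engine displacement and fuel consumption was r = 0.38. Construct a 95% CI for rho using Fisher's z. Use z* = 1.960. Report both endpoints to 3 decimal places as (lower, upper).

z_r = atanh(0.38) = 0.400060;  SE = 1/√(n−3) = 1/√466 = 0.046324
z-limits: 0.400060 ± 1.960·0.046324 = 0.400060 ± 0.090795 = [0.309265, 0.490855]
ρ-limits: (tanh 0.309265, tanh 0.490855) = (0.300, 0.455)

(0.300, 0.455)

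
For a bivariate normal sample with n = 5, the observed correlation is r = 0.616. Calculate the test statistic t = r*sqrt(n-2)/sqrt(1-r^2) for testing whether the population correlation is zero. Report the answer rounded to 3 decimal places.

t = r·√(n−2) / √(1−r²) with r = 0.616, n = 5
  = 0.616·√3 / √(1 − 0.379456)
  = 0.616·1.732051 / 0.787746
  = 1.066943 / 0.787746 = 1.354

1.354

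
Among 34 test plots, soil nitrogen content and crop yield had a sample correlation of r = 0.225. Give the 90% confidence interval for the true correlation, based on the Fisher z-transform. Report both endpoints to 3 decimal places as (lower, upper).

(-0.066, 0.481)

Fisher z: z_r = atanh(r) = ½·ln((1+0.225)/(1−0.225)) = 0.228917
SE(z) = 1/√(n−3) = 1/√31 = 0.179605
90% ⇒ z* = 1.645; margin = 1.645·0.179605 = 0.295450
CI on z-scale: (-0.066533, 0.524367)
Back-transform: tanh(-0.066533) = -0.066435, tanh(0.524367) = 0.481063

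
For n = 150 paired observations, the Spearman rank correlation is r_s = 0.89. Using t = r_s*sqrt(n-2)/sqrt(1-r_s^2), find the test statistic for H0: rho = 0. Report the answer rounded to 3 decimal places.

23.746

t = r_s·√(n−2) / √(1−r_s²) with r_s = 0.89, n = 150
  = 0.89·√148 / √(1 − 0.7921)
  = 0.89·12.165525 / 0.455961
  = 10.827317 / 0.455961 = 23.746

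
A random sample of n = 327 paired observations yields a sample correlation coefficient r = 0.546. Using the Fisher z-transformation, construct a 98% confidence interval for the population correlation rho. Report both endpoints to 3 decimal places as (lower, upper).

z_r = atanh(0.546) = 0.612665;  SE = 1/√(n−3) = 1/√324 = 0.055556
z-limits: 0.612665 ± 2.326·0.055556 = 0.612665 ± 0.129223 = [0.483442, 0.741888]
ρ-limits: (tanh 0.483442, tanh 0.741888) = (0.449, 0.630)

(0.449, 0.630)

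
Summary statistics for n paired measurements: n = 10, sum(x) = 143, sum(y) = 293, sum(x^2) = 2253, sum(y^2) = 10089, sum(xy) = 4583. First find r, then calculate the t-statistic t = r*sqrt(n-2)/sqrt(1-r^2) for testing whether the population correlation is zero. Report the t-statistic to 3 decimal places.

2.793

Numerator: nΣxy − (Σx)(Σy) = 10·4583 − (143)(293) = 3931
Denominator: √[(nΣx²−(Σx)²)(nΣy²−(Σy)²)]
  nΣx²−(Σx)² = 10·2253 − 20449 = 2081;  nΣy²−(Σy)² = 10·10089 − 85849 = 15041
  √(2081·15041) = √31300321 = 5594.6690
r = 3931 / 5594.6690 = 0.7026
t = r·√(n−2)/√(1−r²) = 0.7026·√8 / √(1−0.493647) = 1.987253 / 0.711585 = 2.793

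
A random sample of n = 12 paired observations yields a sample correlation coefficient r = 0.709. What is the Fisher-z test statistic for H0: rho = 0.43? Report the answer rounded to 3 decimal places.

1.276

z_r = atanh(0.709) = 0.885170,  z_0 = atanh(0.43) = 0.459897
SE = 1/√(n−3) = 1/√9 = 0.333333
z = (z_r − z_0)/SE = (0.885170 − 0.459897) / 0.333333 = 0.425273 / 0.333333 = 1.276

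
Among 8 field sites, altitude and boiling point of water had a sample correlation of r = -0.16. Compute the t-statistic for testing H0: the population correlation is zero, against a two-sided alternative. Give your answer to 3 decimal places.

-0.397

1 − r² = 1 − 0.0256 = 0.9744;  √(1−r²) = 0.987117
√(n−2) = √6 = 2.449490
t = r·√(n−2)/√(1−r²) = -0.16 · 2.449490 / 0.987117 = -0.397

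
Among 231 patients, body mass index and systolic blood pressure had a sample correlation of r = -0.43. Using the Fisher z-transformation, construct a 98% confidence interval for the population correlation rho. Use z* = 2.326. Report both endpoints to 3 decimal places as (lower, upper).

(-0.547, -0.297)

z_r = atanh(-0.43) = -0.459897;  SE = 1/√(n−3) = 1/√228 = 0.066227
z-limits: -0.459897 ± 2.326·0.066227 = -0.459897 ± 0.154044 = [-0.613941, -0.305853]
ρ-limits: (tanh -0.613941, tanh -0.305853) = (-0.547, -0.297)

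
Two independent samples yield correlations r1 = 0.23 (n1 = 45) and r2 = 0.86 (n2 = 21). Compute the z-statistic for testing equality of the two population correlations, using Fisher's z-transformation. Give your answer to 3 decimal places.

Fisher z-transforms: z1 = atanh(0.23) = 0.234189, z2 = atanh(0.86) = 1.293345; difference d = -1.059156
Var(d) = 1/42 + 1/18 = 0.0238095 + 0.0555556 = 0.0793651
z = d/√Var(d) = -1.059156 / √0.0793651 = -1.059156 / 0.281718 = -3.760

-3.760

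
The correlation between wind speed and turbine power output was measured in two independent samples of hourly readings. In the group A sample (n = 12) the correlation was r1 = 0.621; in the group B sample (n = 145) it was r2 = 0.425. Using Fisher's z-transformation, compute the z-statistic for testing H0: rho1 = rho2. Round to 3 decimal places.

z1 = atanh(0.621) = 0.726631,  z2 = atanh(0.425) = 0.453779
SE = √(1/(n1−3) + 1/(n2−3)) = √(1/9 + 1/142) = √(0.1111111 + 0.0070423) = √0.1181534 = 0.343734
z = (z1 − z2)/SE = (0.726631 − 0.453779) / 0.343734 = 0.272852 / 0.343734 = 0.794

0.794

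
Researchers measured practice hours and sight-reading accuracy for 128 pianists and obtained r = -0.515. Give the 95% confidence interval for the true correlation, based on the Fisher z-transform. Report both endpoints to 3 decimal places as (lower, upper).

(-0.632, -0.375)

Fisher z: z_r = atanh(r) = ½·ln((1+(-0.515))/(1−(-0.515))) = -0.569511
SE(z) = 1/√(n−3) = 1/√125 = 0.089443
95% ⇒ z* = 1.960; margin = 1.960·0.089443 = 0.175308
CI on z-scale: (-0.744819, -0.394203)
Back-transform: tanh(-0.744819) = -0.632048, tanh(-0.394203) = -0.374978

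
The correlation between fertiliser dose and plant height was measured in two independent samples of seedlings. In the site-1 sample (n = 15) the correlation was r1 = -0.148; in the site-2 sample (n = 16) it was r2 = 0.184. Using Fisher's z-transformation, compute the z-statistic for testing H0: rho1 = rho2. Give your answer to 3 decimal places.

z1 = atanh(-0.148) = -0.149095,  z2 = atanh(0.184) = 0.186120
SE = √(1/(n1−3) + 1/(n2−3)) = √(1/12 + 1/13) = √(0.0833333 + 0.0769231) = √0.1602564 = 0.400320
z = (z1 − z2)/SE = (-0.149095 − 0.186120) / 0.400320 = -0.335215 / 0.400320 = -0.837

-0.837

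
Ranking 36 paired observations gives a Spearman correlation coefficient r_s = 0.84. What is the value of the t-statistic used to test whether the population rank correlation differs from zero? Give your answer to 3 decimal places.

9.027

t = r_s·√(n−2) / √(1−r_s²) with r_s = 0.84, n = 36
  = 0.84·√34 / √(1 − 0.7056)
  = 0.84·5.830952 / 0.542586
  = 4.898000 / 0.542586 = 9.027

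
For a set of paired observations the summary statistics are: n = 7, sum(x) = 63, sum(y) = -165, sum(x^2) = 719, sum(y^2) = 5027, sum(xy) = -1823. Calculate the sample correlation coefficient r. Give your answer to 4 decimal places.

S_xy = nΣxy − ΣxΣy = 7·(-1823) − 63·(-165) = -12761 − (-10395) = -2366
S_xx = nΣx² − (Σx)² = 7·719 − 63² = 5033 − 3969 = 1064
S_yy = nΣy² − (Σy)² = 7·5027 − (-165)² = 35189 − 27225 = 7964
r = S_xy / √(S_xx·S_yy) = -2366 / √(1064·7964) = -2366 / √8473696 = -2366 / 2910.9614 = -0.8128

-0.8128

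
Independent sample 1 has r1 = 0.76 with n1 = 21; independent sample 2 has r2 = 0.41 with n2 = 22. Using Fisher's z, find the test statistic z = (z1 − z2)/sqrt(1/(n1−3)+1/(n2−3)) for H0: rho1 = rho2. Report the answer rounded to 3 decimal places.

1.704

Fisher z-transforms: z1 = atanh(0.76) = 0.996215, z2 = atanh(0.41) = 0.435611; difference d = 0.560604
Var(d) = 1/18 + 1/19 = 0.0555556 + 0.0526316 = 0.1081872
z = d/√Var(d) = 0.560604 / √0.1081872 = 0.560604 / 0.328918 = 1.704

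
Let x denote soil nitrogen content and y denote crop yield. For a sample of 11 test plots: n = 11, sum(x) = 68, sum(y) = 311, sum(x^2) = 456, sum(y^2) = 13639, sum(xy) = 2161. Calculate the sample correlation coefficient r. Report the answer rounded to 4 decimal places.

Numerator: nΣxy − (Σx)(Σy) = 11·2161 − (68)(311) = 2623
Denominator: √[(nΣx²−(Σx)²)(nΣy²−(Σy)²)]
  nΣx²−(Σx)² = 11·456 − 4624 = 392;  nΣy²−(Σy)² = 11·13639 − 96721 = 53308
  √(392·53308) = √20896736 = 4571.2948
r = 2623 / 4571.2948 = 0.5738

0.5738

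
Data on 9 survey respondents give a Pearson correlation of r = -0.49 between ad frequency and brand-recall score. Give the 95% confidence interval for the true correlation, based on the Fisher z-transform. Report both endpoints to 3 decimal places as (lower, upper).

z_r = atanh(-0.49) = -0.536060;  SE = 1/√(n−3) = 1/√6 = 0.408248
z-limits: -0.536060 ± 1.960·0.408248 = -0.536060 ± 0.800166 = [-1.336226, 0.264106]
ρ-limits: (tanh -1.336226, tanh 0.264106) = (-0.871, 0.258)

(-0.871, 0.258)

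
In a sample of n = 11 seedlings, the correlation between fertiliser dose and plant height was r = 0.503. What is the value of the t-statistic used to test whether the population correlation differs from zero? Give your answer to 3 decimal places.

1.746

t = r·√(n−2) / √(1−r²) with r = 0.503, n = 11
  = 0.503·√9 / √(1 − 0.253009)
  = 0.503·3.000000 / 0.864286
  = 1.509000 / 0.864286 = 1.746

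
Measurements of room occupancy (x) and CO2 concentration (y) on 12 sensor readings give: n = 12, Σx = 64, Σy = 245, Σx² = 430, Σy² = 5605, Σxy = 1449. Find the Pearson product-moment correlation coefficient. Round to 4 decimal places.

0.6156

Numerator: nΣxy − (Σx)(Σy) = 12·1449 − (64)(245) = 1708
Denominator: √[(nΣx²−(Σx)²)(nΣy²−(Σy)²)]
  nΣx²−(Σx)² = 12·430 − 4096 = 1064;  nΣy²−(Σy)² = 12·5605 − 60025 = 7235
  √(1064·7235) = √7698040 = 2774.5342
r = 1708 / 2774.5342 = 0.6156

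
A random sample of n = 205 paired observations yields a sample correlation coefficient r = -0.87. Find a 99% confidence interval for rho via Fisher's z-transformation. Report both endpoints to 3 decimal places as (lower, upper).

z_r = atanh(-0.87) = -1.333080;  SE = 1/√(n−3) = 1/√202 = 0.070360
z-limits: -1.333080 ± 2.576·0.070360 = -1.333080 ± 0.181247 = [-1.514327, -1.151833]
ρ-limits: (tanh -1.514327, tanh -1.151833) = (-0.908, -0.818)

(-0.908, -0.818)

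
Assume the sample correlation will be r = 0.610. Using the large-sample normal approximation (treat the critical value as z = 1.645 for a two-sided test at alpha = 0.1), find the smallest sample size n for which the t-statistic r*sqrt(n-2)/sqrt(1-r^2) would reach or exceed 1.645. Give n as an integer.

Need r·√(n−2)/√(1−r²) ≥ 1.645
√(n−2) ≥ 1.645·√(1−0.372100) / 0.610 = 1.645·0.792401 / 0.610 = 2.1369
n−2 ≥ 4.5663  ⇒  n ≥ 6.5663
Smallest integer n = 7

7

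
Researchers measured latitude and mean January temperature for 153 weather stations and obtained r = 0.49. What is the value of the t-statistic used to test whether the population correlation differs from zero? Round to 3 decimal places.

1 − r² = 1 − 0.2401 = 0.7599;  √(1−r²) = 0.871722
√(n−2) = √151 = 12.288206
t = r·√(n−2)/√(1−r²) = 0.49 · 12.288206 / 0.871722 = 6.907

6.907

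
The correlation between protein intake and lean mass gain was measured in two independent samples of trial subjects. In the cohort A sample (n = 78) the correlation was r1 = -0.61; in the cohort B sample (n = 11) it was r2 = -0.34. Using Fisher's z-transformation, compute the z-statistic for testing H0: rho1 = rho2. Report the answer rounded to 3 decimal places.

Fisher z-transforms: z1 = atanh(-0.61) = -0.708921, z2 = atanh(-0.34) = -0.354093; difference d = -0.354828
Var(d) = 1/75 + 1/8 = 0.0133333 + 0.1250000 = 0.1383333
z = d/√Var(d) = -0.354828 / √0.1383333 = -0.354828 / 0.371932 = -0.954

-0.954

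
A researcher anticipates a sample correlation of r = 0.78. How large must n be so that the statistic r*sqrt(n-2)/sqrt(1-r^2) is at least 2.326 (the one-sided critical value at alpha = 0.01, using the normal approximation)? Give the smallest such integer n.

6

Need r·√(n−2)/√(1−r²) ≥ 2.326
√(n−2) ≥ 2.326·√(1−0.6084) / 0.78 = 2.326·0.625780 / 0.78 = 1.8661
n−2 ≥ 3.4823  ⇒  n ≥ 5.4823
Smallest integer n = 6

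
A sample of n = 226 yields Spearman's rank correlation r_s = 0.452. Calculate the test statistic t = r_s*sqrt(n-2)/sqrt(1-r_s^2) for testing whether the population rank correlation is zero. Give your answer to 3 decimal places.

7.584

1 − r_s² = 1 − 0.204304 = 0.795696;  √(1−r_s²) = 0.892018
√(n−2) = √224 = 14.966630
t = r_s·√(n−2)/√(1−r_s²) = 0.452 · 14.966630 / 0.892018 = 7.584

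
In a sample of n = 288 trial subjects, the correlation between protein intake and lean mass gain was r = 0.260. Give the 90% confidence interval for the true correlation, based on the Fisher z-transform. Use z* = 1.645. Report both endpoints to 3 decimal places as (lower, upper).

(0.167, 0.348)

z_r = atanh(0.260) = 0.266108;  SE = 1/√(n−3) = 1/√285 = 0.059235
z-limits: 0.266108 ± 1.645·0.059235 = 0.266108 ± 0.097442 = [0.168666, 0.363550]
ρ-limits: (tanh 0.168666, tanh 0.363550) = (0.167, 0.348)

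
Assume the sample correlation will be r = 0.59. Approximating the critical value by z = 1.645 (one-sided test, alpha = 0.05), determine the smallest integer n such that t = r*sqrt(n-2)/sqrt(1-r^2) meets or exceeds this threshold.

Need r·√(n−2)/√(1−r²) ≥ 1.645
√(n−2) ≥ 1.645·√(1−0.3481) / 0.59 = 1.645·0.807403 / 0.59 = 2.2511
n−2 ≥ 5.0675  ⇒  n ≥ 7.0675
Smallest integer n = 8

8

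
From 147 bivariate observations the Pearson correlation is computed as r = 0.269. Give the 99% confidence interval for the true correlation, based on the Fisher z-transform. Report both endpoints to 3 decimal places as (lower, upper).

(0.061, 0.455)

z_r = atanh(0.269) = 0.275786;  SE = 1/√(n−3) = 1/√144 = 0.083333
z-limits: 0.275786 ± 2.576·0.083333 = 0.275786 ± 0.214666 = [0.061120, 0.490452]
ρ-limits: (tanh 0.061120, tanh 0.490452) = (0.061, 0.455)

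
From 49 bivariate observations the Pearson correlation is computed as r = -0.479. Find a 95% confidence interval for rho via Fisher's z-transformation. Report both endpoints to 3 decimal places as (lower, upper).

(-0.670, -0.229)

z_r = atanh(-0.479) = -0.521686;  SE = 1/√(n−3) = 1/√46 = 0.147442
z-limits: -0.521686 ± 1.960·0.147442 = -0.521686 ± 0.288986 = [-0.810672, -0.232700]
ρ-limits: (tanh -0.810672, tanh -0.232700) = (-0.670, -0.229)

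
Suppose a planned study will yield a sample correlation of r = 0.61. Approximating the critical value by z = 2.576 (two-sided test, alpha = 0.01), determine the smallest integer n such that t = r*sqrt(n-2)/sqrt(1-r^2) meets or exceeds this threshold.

r√(n−2)/√(1−r²) ≥ 2.576  ⇔  n−2 ≥ (2.576)²·(1−r²)/r²
(1−r²)/r² = (1−0.3721)/0.3721 = 1.6874
n ≥ 2 + 6.635776·1.6874 = 2 + 11.1972 = 13.1972
⌈13.1972⌉ = 14

14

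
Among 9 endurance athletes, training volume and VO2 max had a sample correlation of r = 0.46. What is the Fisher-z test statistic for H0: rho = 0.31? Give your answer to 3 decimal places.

Fisher z: atanh(0.46) = 0.497311, atanh(0.31) = 0.320545
z = (z_r − z_0)·√(n−3) = (0.497311 − 0.320545)·√6 = 0.176766 · 2.449490 = 0.433

0.433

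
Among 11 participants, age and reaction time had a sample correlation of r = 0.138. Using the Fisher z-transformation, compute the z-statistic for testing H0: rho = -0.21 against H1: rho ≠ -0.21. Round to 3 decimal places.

0.996

Fisher z: atanh(0.138) = 0.138886, atanh(-0.21) = -0.213171
z = (z_r − z_0)·√(n−3) = (0.138886 − (-0.213171))·√8 = 0.352057 · 2.828427 = 0.996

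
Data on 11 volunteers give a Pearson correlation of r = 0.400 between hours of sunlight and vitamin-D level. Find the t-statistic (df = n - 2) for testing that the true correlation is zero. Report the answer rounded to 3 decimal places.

1 − r² = 1 − 0.160000 = 0.840000;  √(1−r²) = 0.916515
√(n−2) = √9 = 3.000000
t = r·√(n−2)/√(1−r²) = 0.400 · 3.000000 / 0.916515 = 1.309

1.309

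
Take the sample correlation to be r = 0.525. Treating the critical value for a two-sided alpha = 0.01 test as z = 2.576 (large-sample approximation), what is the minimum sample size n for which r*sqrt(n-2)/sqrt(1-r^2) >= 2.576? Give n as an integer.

r√(n−2)/√(1−r²) ≥ 2.576  ⇔  n−2 ≥ (2.576)²·(1−r²)/r²
(1−r²)/r² = (1−0.275625)/0.275625 = 2.6281
n ≥ 2 + 6.635776·2.6281 = 2 + 17.4395 = 19.4395
⌈19.4395⌉ = 20

20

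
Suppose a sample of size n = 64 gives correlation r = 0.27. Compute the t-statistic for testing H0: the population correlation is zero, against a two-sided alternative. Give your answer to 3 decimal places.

2.208

1 − r² = 1 − 0.0729 = 0.9271;  √(1−r²) = 0.962860
√(n−2) = √62 = 7.874008
t = r·√(n−2)/√(1−r²) = 0.27 · 7.874008 / 0.962860 = 2.208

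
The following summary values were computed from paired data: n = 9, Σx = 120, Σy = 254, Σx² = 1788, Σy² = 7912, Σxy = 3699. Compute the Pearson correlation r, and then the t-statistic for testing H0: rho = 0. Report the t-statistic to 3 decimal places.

Numerator: nΣxy − (Σx)(Σy) = 9·3699 − (120)(254) = 2811
Denominator: √[(nΣx²−(Σx)²)(nΣy²−(Σy)²)]
  nΣx²−(Σx)² = 9·1788 − 14400 = 1692;  nΣy²−(Σy)² = 9·7912 − 64516 = 6692
  √(1692·6692) = √11322864 = 3364.9464
r = 2811 / 3364.9464 = 0.8354
t = r·√(n−2)/√(1−r²) = 0.8354·√7 / √(1−0.697893) = 2.210261 / 0.549643 = 4.021

4.021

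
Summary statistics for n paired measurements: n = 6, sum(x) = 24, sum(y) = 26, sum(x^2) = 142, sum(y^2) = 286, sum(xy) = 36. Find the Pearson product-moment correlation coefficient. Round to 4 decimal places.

-0.7615

Numerator: nΣxy − (Σx)(Σy) = 6·36 − (24)(26) = -408
Denominator: √[(nΣx²−(Σx)²)(nΣy²−(Σy)²)]
  nΣx²−(Σx)² = 6·142 − 576 = 276;  nΣy²−(Σy)² = 6·286 − 676 = 1040
  √(276·1040) = √287040 = 535.7611
r = -408 / 535.7611 = -0.7615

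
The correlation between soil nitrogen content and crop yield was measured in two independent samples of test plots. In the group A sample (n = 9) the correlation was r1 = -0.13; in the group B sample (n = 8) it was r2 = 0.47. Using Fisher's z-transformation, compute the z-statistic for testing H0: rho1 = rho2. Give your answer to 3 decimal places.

z1 = atanh(-0.13) = -0.130740,  z2 = atanh(0.47) = 0.510070
SE = √(1/(n1−3) + 1/(n2−3)) = √(1/6 + 1/5) = √(0.1666667 + 0.2000000) = √0.3666667 = 0.605530
z = (z1 − z2)/SE = (-0.130740 − 0.510070) / 0.605530 = -0.640810 / 0.605530 = -1.058

-1.058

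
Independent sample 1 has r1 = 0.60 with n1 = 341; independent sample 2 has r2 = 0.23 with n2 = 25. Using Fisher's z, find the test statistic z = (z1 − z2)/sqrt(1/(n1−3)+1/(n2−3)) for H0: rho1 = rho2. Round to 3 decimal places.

2.086

z1 = atanh(0.60) = 0.693147,  z2 = atanh(0.23) = 0.234189
SE = √(1/(n1−3) + 1/(n2−3)) = √(1/338 + 1/22) = √(0.0029586 + 0.0454545) = √0.0484131 = 0.220030
z = (z1 − z2)/SE = (0.693147 − 0.234189) / 0.220030 = 0.458958 / 0.220030 = 2.086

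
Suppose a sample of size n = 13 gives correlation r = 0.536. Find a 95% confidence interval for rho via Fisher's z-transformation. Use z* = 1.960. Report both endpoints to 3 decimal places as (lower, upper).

(-0.021, 0.839)

Fisher z: z_r = atanh(r) = ½·ln((1+0.536)/(1−0.536)) = 0.598526
SE(z) = 1/√(n−3) = 1/√10 = 0.316228
95% ⇒ z* = 1.960; margin = 1.960·0.316228 = 0.619807
CI on z-scale: (-0.021281, 1.218333)
Back-transform: tanh(-0.021281) = -0.021278, tanh(1.218333) = 0.839162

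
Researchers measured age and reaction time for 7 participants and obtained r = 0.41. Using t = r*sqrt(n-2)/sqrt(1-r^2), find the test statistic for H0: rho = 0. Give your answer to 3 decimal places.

t = r·√(n−2) / √(1−r²) with r = 0.41, n = 7
  = 0.41·√5 / √(1 − 0.1681)
  = 0.41·2.236068 / 0.912086
  = 0.916788 / 0.912086 = 1.005

1.005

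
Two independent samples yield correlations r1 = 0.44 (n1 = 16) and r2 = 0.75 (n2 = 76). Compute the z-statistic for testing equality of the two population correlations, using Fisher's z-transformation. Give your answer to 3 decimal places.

z1 = atanh(0.44) = 0.472231,  z2 = atanh(0.75) = 0.972955
SE = √(1/(n1−3) + 1/(n2−3)) = √(1/13 + 1/73) = √(0.0769231 + 0.0136986) = √0.0906217 = 0.301034
z = (z1 − z2)/SE = (0.472231 − 0.972955) / 0.301034 = -0.500724 / 0.301034 = -1.663

-1.663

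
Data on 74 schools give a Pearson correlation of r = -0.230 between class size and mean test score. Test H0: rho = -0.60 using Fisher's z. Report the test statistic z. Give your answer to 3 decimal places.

Fisher z: atanh(-0.230) = -0.234189, atanh(-0.60) = -0.693147
z = (z_r − z_0)·√(n−3) = (-0.234189 − (-0.693147))·√71 = 0.458958 · 8.426150 = 3.867

3.867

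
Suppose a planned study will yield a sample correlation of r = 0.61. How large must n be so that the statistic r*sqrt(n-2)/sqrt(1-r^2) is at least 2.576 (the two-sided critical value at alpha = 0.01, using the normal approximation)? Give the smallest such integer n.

Need r·√(n−2)/√(1−r²) ≥ 2.576
√(n−2) ≥ 2.576·√(1−0.3721) / 0.61 = 2.576·0.792401 / 0.61 = 3.3463
n−2 ≥ 11.1977  ⇒  n ≥ 13.1977
Smallest integer n = 14

14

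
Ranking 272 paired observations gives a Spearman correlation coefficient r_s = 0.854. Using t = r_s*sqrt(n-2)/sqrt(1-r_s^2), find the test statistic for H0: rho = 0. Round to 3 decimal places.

26.972

1 − r_s² = 1 − 0.729316 = 0.270684;  √(1−r_s²) = 0.520273
√(n−2) = √270 = 16.431677
t = r_s·√(n−2)/√(1−r_s²) = 0.854 · 16.431677 / 0.520273 = 26.972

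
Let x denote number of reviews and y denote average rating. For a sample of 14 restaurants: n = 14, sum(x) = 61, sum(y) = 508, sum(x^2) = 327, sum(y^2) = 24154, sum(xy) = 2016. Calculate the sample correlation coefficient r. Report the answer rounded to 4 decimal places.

-0.3336

Numerator: nΣxy − (Σx)(Σy) = 14·2016 − (61)(508) = -2764
Denominator: √[(nΣx²−(Σx)²)(nΣy²−(Σy)²)]
  nΣx²−(Σx)² = 14·327 − 3721 = 857;  nΣy²−(Σy)² = 14·24154 − 258064 = 80092
  √(857·80092) = √68638844 = 8284.8563
r = -2764 / 8284.8563 = -0.3336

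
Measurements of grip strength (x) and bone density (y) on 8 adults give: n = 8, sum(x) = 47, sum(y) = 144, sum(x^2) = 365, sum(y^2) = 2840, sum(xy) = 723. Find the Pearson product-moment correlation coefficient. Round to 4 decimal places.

-0.8285

S_xy = nΣxy − ΣxΣy = 8·723 − 47·144 = 5784 − 6768 = -984
S_xx = nΣx² − (Σx)² = 8·365 − 47² = 2920 − 2209 = 711
S_yy = nΣy² − (Σy)² = 8·2840 − 144² = 22720 − 20736 = 1984
r = S_xy / √(S_xx·S_yy) = -984 / √(711·1984) = -984 / √1410624 = -984 / 1187.6969 = -0.8285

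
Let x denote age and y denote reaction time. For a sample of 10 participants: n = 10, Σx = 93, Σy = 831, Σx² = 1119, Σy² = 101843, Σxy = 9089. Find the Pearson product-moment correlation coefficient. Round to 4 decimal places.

S_xy = nΣxy − ΣxΣy = 10·9089 − 93·831 = 90890 − 77283 = 13607
S_xx = nΣx² − (Σx)² = 10·1119 − 93² = 11190 − 8649 = 2541
S_yy = nΣy² − (Σy)² = 10·101843 − 831² = 1018430 − 690561 = 327869
r = S_xy / √(S_xx·S_yy) = 13607 / √(2541·327869) = 13607 / √833115129 = 13607 / 28863.7338 = 0.4714

0.4714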